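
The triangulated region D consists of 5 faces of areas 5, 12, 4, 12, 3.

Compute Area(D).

5 + 12 + 4 + 12 + 3 = 36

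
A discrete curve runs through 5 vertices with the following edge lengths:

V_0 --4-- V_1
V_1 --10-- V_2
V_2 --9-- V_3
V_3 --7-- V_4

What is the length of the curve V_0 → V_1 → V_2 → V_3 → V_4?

Arc length = 4 + 10 + 9 + 7 = 30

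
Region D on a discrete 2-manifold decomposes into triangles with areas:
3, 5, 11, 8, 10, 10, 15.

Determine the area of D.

3 + 5 + 11 + 8 + 10 + 10 + 15 = 62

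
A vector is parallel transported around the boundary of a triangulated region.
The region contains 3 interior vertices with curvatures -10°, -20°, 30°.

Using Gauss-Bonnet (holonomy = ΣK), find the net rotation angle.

Holonomy = total enclosed curvature = (-10°) + (-20°) + 30° = 0°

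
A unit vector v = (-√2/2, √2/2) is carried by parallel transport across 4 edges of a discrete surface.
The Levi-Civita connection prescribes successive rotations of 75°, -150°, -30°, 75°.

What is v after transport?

Total rotation: 75° + (-150°) + (-30°) + 75° = -30°. Final vector: (-0.2588, 0.9659)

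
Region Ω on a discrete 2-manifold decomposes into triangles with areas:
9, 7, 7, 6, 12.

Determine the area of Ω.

9 + 7 + 7 + 6 + 12 = 41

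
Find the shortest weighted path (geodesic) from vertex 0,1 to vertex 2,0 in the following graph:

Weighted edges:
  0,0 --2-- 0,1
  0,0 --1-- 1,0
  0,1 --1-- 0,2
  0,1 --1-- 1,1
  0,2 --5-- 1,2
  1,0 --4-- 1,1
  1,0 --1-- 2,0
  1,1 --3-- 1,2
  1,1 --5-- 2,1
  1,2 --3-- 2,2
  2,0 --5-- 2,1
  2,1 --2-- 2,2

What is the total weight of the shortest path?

Shortest path: 0,1 → 0,0 → 1,0 → 2,0, total weight = 4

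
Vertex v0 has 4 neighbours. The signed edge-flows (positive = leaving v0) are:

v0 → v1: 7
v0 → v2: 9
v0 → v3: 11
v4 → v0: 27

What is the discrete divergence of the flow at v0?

Divergence = sum of outgoing flows = 7 + 9 + 11 + (-27) = 0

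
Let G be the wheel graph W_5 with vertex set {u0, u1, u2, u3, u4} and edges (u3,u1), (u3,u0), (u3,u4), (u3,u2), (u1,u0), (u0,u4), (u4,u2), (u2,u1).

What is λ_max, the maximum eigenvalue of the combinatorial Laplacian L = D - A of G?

The wheel W_5 is the join K_1 ∨ C_4 (a hub joined to every vertex of a cycle of length 4). For a join G ∨ H (G on p vertices, H on q vertices) the Laplacian spectrum is 0, p+q, the eigenvalues of L(G) other than one 0 each shifted by +q, and the eigenvalues of L(H) other than one 0 each shifted by +p. With G = K_1 (p = 1, nothing left after dropping its 0) and H = C_4 (q = 4, eigenvalues 2 − 2cos(2πk/4), k = 0, …, 3; drop k = 0), the spectrum of W_5 is 0, 5, and 1 + (2 − 2cos(2πk/4)) = 3 − 2cos(2πk/4) for k = 1, …, 3:
k=1: 3 − 2cos(π/2) = 3.0; k=2: 3 − 2cos(π) = 5.0; k=3: 3 − 2cos(3π/2) = 3.0.
Laplacian eigenvalues: [0.0, 3.0, 3.0, 5.0, 5.0]. Largest eigenvalue (spectral radius) = 5.0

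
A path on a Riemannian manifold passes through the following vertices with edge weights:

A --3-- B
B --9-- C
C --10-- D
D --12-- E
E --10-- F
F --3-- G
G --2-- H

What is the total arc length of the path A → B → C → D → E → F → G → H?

Arc length = 3 + 9 + 10 + 12 + 10 + 3 + 2 = 49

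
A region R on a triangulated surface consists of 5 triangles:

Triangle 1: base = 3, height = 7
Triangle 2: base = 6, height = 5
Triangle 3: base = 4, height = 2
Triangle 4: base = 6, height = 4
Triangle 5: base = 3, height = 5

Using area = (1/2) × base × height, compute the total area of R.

(1/2)×3×7 + (1/2)×6×5 + (1/2)×4×2 + (1/2)×6×4 + (1/2)×3×5 = 49.0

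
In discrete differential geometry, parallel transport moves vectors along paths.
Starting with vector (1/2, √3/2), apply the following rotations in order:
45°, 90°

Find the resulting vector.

Total rotation: 45° + 90° = 135°. Final vector: (-0.9659, -0.2588)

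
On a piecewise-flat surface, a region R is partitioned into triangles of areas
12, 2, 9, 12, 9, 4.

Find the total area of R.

12 + 2 + 9 + 12 + 9 + 4 = 48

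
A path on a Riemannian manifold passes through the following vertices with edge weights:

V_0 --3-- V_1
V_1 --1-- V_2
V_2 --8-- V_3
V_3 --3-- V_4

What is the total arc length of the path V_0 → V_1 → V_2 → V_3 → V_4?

Arc length = 3 + 1 + 8 + 3 = 15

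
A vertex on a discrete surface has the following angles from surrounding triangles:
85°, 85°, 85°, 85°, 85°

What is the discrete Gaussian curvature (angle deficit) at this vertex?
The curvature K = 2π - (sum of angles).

Sum of angles = 425°. K = 360° - 425° = -65° = -13π/36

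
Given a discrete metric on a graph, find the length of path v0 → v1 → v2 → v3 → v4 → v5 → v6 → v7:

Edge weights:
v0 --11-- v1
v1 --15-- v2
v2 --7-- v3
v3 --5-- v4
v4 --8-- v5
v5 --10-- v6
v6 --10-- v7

Arc length = 11 + 15 + 7 + 5 + 8 + 10 + 10 = 66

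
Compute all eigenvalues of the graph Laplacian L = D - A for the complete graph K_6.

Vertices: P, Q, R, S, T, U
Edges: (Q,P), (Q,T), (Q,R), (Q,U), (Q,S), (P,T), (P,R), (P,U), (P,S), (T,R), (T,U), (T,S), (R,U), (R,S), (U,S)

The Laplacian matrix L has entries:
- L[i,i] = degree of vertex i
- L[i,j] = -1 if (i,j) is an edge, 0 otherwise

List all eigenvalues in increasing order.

For the complete graph K_n, L = nI − J (J = all-ones matrix). J has eigenvalues n (once, eigenvector 𝟙) and 0 (multiplicity n−1), so L has eigenvalues 0 (once) and n (multiplicity n−1). Here n = 6: eigenvalue 0 once and 6 with multiplicity 5.
Laplacian eigenvalues (increasing order): [0.0, 6.0, 6.0, 6.0, 6.0, 6.0]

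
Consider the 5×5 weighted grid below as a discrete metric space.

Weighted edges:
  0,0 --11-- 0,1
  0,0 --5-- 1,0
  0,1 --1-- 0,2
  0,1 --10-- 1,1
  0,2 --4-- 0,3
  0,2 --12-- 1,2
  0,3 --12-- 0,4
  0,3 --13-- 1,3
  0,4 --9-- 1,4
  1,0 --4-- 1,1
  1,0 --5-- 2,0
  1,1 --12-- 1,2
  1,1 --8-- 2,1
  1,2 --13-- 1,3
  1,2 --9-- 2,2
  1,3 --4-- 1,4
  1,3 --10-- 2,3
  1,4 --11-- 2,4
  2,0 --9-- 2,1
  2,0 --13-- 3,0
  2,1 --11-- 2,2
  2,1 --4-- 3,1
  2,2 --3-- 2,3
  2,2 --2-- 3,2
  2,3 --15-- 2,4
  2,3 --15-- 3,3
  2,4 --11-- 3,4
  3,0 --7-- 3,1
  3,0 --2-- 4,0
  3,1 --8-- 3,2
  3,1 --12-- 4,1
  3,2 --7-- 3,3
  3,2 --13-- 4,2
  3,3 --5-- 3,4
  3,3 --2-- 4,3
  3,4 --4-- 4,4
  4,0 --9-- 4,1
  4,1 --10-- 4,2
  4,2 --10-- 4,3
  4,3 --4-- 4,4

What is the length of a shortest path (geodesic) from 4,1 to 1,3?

Shortest path: 4,1 → 3,1 → 3,2 → 2,2 → 2,3 → 1,3, total weight = 35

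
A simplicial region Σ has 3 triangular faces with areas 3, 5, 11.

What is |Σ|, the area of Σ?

3 + 5 + 11 = 19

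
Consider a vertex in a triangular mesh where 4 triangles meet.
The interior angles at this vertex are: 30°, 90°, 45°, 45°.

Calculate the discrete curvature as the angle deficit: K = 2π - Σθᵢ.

Sum of angles = 210°. K = 360° - 210° = 150°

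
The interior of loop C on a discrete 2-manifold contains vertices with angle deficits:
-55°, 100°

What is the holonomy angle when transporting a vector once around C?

Holonomy = total enclosed curvature = (-55°) + 100° = 45°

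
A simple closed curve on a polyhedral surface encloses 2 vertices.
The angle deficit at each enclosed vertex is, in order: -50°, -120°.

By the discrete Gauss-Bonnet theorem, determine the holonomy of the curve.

Holonomy = total enclosed curvature = (-50°) + (-120°) = -170°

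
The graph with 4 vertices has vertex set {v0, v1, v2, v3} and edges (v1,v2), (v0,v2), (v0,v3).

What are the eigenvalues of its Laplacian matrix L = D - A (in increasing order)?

Degrees: deg(v0) = 2, deg(v1) = 1, deg(v2) = 2, deg(v3) = 1.
L = D − A with rows/columns ordered (v0, v1, v2, v3):
  [ 2,  0, -1, -1]
  [ 0,  1, -1,  0]
  [-1, -1,  2,  0]
  [-1,  0,  0,  1]
Characteristic polynomial: det(λI − L) = λ(λ² − 4λ + 2)(λ − 2).
Roots: λ = 0; (λ² − 4λ + 2) = 0 ⇒ λ = 2 ± √2 ≈ 0.5858, 3.4142; (λ − 2) = 0 ⇒ λ = 2.
(Check: the roots sum (with multiplicity) to 6, matching trace L = Σdeg = 2·3 = 6.)
Laplacian eigenvalues (increasing order): [0.0, 0.5858, 2.0, 3.4142]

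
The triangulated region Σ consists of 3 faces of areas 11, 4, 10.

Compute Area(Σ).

11 + 4 + 10 = 25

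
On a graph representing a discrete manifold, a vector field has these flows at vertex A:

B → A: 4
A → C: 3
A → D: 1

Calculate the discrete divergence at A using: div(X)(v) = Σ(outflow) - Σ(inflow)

Divergence = sum of outgoing flows = (-4) + 3 + 1 = 0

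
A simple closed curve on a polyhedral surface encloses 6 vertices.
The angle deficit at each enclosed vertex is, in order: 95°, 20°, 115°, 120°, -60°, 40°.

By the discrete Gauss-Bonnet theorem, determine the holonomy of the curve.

Holonomy = total enclosed curvature = 95° + 20° + 115° + 120° + (-60°) + 40° = 330°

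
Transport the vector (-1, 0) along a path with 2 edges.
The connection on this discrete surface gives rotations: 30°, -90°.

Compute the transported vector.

Total rotation: 30° + (-90°) = -60°. Final vector: (-0.5000, 0.8660)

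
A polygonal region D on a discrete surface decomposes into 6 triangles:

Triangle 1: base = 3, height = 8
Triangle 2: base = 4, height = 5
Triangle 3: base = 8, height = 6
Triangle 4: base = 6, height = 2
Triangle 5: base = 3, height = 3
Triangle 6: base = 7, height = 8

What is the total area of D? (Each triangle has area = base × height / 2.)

(1/2)×3×8 + (1/2)×4×5 + (1/2)×8×6 + (1/2)×6×2 + (1/2)×3×3 + (1/2)×7×8 = 84.5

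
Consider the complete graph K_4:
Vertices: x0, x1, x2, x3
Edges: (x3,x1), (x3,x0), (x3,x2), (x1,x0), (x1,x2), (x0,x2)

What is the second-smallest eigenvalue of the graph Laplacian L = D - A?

For the complete graph K_n, L = nI − J (J = all-ones matrix). J has eigenvalues n (once, eigenvector 𝟙) and 0 (multiplicity n−1), so L has eigenvalues 0 (once) and n (multiplicity n−1). Here n = 4: eigenvalue 0 once and 4 with multiplicity 3.
Laplacian eigenvalues: [0.0, 4.0, 4.0, 4.0]. Algebraic connectivity (smallest non-zero eigenvalue) = 4.0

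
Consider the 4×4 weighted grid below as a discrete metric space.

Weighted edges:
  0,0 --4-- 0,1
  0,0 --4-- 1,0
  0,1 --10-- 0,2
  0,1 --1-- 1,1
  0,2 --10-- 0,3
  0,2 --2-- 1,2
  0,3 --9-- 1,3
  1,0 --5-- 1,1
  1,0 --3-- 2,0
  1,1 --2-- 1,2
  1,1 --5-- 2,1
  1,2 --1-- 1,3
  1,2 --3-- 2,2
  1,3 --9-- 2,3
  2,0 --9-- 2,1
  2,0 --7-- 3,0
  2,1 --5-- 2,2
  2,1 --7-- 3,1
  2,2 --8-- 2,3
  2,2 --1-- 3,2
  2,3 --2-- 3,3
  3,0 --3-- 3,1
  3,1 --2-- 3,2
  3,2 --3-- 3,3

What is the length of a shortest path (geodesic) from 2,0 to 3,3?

Shortest path: 2,0 → 3,0 → 3,1 → 3,2 → 3,3, total weight = 15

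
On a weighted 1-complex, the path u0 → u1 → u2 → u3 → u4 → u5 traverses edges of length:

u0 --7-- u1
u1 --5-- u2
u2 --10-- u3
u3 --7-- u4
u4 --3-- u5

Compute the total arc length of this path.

Arc length = 7 + 5 + 10 + 7 + 3 = 32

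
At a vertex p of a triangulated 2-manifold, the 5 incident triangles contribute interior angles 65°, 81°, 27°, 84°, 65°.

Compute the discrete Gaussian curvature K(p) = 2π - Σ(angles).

Sum of angles = 322°. K = 360° - 322° = 38° = 19π/90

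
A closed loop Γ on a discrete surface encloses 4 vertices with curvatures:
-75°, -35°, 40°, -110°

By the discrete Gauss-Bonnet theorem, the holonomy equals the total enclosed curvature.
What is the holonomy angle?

Holonomy = total enclosed curvature = (-75°) + (-35°) + 40° + (-110°) = -180°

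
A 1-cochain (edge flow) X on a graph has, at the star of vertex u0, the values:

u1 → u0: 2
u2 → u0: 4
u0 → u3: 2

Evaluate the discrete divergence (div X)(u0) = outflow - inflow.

Divergence = sum of outgoing flows = (-2) + (-4) + 2 = -4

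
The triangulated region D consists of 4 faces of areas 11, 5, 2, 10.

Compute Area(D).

11 + 5 + 2 + 10 = 28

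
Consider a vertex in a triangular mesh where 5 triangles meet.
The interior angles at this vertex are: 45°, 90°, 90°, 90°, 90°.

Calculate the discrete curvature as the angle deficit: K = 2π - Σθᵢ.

Sum of angles = 405°. K = 360° - 405° = -45°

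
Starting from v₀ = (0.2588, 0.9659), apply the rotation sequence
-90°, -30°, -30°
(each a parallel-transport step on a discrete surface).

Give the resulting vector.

Total rotation: (-90°) + (-30°) + (-30°) = -150°. Final vector: (0.2588, -0.9659)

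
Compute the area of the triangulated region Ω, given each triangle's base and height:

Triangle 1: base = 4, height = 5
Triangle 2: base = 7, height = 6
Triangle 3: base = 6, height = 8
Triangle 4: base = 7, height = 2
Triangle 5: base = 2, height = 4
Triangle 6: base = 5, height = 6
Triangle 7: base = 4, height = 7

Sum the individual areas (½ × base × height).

(1/2)×4×5 + (1/2)×7×6 + (1/2)×6×8 + (1/2)×7×2 + (1/2)×2×4 + (1/2)×5×6 + (1/2)×4×7 = 95.0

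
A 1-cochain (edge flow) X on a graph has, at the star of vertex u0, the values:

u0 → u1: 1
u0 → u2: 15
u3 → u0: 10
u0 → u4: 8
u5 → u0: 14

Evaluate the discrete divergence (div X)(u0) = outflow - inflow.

Divergence = sum of outgoing flows = 1 + 15 + (-10) + 8 + (-14) = 0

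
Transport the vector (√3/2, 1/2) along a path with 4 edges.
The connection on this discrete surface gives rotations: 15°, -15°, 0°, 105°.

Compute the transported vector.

Total rotation: 15° + (-15°) + 0° + 105° = 105°. Final vector: (-0.7071, 0.7071)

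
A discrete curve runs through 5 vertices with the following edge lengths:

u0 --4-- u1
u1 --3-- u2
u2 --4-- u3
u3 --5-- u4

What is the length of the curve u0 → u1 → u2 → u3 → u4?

Arc length = 4 + 3 + 4 + 5 = 16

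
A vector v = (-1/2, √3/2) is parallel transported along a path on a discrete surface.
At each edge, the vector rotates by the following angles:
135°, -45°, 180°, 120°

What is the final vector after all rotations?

Total rotation: 135° + (-45°) + 180° + 120° = 390° ≡ 30° (mod 360°). Final vector: (-0.8660, 0.5000)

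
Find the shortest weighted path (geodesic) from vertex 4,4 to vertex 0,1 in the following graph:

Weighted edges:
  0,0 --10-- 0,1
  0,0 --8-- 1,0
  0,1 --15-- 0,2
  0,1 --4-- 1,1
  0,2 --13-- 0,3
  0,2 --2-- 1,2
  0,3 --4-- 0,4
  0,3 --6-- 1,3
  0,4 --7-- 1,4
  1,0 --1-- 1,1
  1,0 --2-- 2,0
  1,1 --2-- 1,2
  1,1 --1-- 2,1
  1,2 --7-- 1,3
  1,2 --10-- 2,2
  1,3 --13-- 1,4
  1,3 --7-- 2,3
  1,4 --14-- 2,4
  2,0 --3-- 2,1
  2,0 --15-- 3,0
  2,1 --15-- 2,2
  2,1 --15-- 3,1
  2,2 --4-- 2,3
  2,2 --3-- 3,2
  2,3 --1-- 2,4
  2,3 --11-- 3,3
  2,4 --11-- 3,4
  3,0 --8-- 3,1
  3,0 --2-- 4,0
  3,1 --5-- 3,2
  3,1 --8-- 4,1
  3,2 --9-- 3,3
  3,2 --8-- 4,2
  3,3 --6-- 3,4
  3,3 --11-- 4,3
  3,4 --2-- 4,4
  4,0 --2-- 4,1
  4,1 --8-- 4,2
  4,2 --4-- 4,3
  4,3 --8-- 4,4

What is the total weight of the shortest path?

Shortest path: 4,4 → 3,4 → 2,4 → 2,3 → 2,2 → 1,2 → 1,1 → 0,1, total weight = 34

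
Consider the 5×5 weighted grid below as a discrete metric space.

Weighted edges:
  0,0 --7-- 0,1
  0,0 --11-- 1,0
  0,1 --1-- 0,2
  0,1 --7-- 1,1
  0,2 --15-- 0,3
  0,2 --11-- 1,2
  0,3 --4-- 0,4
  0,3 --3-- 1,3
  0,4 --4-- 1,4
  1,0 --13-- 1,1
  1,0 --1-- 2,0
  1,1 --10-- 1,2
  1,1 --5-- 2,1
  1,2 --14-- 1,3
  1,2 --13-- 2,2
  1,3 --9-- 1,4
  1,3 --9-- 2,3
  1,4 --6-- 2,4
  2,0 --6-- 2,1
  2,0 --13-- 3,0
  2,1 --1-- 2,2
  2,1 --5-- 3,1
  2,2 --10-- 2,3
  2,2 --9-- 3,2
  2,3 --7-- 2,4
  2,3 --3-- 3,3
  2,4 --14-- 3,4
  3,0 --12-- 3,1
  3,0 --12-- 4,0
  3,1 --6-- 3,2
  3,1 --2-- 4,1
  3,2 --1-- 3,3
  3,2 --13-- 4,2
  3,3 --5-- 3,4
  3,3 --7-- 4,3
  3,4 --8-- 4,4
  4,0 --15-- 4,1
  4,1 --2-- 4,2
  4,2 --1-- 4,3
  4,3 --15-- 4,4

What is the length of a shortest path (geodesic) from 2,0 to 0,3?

Shortest path: 2,0 → 2,1 → 2,2 → 2,3 → 1,3 → 0,3, total weight = 29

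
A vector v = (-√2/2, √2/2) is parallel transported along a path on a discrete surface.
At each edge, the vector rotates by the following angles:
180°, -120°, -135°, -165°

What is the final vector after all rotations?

Total rotation: 180° + (-120°) + (-135°) + (-165°) = -240° ≡ 120° (mod 360°). Final vector: (-0.2588, -0.9659)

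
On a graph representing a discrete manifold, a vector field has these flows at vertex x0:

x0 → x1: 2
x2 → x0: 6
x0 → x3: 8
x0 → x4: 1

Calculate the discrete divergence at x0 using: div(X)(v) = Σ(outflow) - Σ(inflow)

Divergence = sum of outgoing flows = 2 + (-6) + 8 + 1 = 5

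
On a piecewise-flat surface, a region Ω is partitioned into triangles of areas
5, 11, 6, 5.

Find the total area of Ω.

5 + 11 + 6 + 5 = 27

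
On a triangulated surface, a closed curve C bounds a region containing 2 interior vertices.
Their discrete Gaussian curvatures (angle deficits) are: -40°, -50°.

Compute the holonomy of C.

Holonomy = total enclosed curvature = (-40°) + (-50°) = -90°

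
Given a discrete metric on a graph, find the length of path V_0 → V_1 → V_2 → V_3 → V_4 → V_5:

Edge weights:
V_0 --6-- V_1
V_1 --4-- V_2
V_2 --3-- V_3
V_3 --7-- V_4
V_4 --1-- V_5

Arc length = 6 + 4 + 3 + 7 + 1 = 21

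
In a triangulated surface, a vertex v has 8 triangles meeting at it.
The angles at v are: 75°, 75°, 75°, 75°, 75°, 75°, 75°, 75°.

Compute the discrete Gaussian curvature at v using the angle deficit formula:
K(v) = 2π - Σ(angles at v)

Sum of angles = 600°. K = 360° - 600° = -240°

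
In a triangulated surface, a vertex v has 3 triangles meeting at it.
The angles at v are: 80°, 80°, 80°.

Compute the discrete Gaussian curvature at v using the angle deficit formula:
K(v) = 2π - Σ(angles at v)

Sum of angles = 240°. K = 360° - 240° = 120°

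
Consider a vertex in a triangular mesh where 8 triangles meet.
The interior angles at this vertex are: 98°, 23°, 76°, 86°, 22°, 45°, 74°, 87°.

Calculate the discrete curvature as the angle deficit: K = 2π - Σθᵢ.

Sum of angles = 511°. K = 360° - 511° = -151° = -151π/180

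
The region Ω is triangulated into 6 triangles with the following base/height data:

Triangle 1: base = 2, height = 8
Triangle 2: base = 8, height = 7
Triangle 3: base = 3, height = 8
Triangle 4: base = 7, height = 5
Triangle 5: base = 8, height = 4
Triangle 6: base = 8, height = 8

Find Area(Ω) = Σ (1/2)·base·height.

(1/2)×2×8 + (1/2)×8×7 + (1/2)×3×8 + (1/2)×7×5 + (1/2)×8×4 + (1/2)×8×8 = 113.5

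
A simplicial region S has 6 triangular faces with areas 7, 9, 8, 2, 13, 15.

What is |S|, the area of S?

7 + 9 + 8 + 2 + 13 + 15 = 54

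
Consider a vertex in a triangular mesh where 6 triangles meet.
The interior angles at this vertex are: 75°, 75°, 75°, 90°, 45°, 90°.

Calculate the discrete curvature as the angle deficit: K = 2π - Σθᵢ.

Sum of angles = 450°. K = 360° - 450° = -90° = -π/2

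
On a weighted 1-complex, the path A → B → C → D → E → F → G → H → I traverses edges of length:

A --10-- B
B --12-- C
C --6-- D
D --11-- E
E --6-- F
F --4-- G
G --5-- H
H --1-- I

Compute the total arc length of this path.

Arc length = 10 + 12 + 6 + 11 + 6 + 4 + 5 + 1 = 55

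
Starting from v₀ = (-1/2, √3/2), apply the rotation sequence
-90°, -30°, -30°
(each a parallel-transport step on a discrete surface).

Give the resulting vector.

Total rotation: (-90°) + (-30°) + (-30°) = -150°. Final vector: (0.8660, -0.5000)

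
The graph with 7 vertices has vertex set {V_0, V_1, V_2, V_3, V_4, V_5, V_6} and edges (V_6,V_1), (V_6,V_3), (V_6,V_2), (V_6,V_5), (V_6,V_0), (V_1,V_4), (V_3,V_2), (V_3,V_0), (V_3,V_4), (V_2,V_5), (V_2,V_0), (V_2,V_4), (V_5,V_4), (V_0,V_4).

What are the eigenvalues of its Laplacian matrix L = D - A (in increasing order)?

Degrees: deg(V_0) = 4, deg(V_1) = 2, deg(V_2) = 5, deg(V_3) = 4, deg(V_4) = 5, deg(V_5) = 3, deg(V_6) = 5.
L = D − A with rows/columns ordered (V_0, V_1, V_2, V_3, V_4, V_5, V_6):
  [ 4,  0, -1, -1, -1,  0, -1]
  [ 0,  2,  0,  0, -1,  0, -1]
  [-1,  0,  5, -1, -1, -1, -1]
  [-1,  0, -1,  4, -1,  0, -1]
  [-1, -1, -1, -1,  5, -1,  0]
  [ 0,  0, -1,  0, -1,  3, -1]
  [-1, -1, -1, -1,  0, -1,  5]
Characteristic polynomial: det(λI − L) = λ(λ − 2)(λ − 3)(λ − 5)²(λ − 6)(λ − 7).
Roots: λ = 0; (λ − 2) = 0 ⇒ λ = 2; (λ − 3) = 0 ⇒ λ = 3; (λ − 5) = 0 ⇒ λ = 5 (multiplicity 2); (λ − 6) = 0 ⇒ λ = 6; (λ − 7) = 0 ⇒ λ = 7.
(Check: the roots sum (with multiplicity) to 28, matching trace L = Σdeg = 2·14 = 28.)
Laplacian eigenvalues (increasing order): [0.0, 2.0, 3.0, 5.0, 5.0, 6.0, 7.0]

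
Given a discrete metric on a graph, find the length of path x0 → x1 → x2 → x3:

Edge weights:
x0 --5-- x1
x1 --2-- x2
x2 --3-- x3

Arc length = 5 + 2 + 3 = 10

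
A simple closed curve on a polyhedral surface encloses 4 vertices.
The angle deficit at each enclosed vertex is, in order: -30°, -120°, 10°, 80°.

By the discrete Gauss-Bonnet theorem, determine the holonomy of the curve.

Holonomy = total enclosed curvature = (-30°) + (-120°) + 10° + 80° = -60°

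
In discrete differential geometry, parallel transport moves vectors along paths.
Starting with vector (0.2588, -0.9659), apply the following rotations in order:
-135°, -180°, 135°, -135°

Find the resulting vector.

Total rotation: (-135°) + (-180°) + 135° + (-135°) = -315° ≡ 45° (mod 360°). Final vector: (0.8660, -0.5000)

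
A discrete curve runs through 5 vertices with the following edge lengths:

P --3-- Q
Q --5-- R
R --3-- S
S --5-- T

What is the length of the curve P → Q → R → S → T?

Arc length = 3 + 5 + 3 + 5 = 16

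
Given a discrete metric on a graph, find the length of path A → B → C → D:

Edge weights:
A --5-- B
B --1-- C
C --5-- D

Arc length = 5 + 1 + 5 = 11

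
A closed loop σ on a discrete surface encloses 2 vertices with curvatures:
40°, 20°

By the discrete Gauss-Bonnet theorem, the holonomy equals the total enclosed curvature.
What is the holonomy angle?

Holonomy = total enclosed curvature = 40° + 20° = 60°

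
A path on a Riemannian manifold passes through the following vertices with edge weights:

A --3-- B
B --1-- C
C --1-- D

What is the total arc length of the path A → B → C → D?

Arc length = 3 + 1 + 1 = 5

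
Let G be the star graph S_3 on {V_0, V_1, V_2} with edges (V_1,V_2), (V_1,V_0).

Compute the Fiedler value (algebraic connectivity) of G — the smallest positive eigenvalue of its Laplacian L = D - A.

The star S_3 is the complete bipartite graph K_{1,2} (one hub of degree 2, 2 leaves of degree 1). The Laplacian spectrum of K_{p,q} is 0, p (multiplicity q−1), q (multiplicity p−1), p+q. With p = 1, q = 2: 0 once, 1 with multiplicity 1, and 3 once. (Check: trace L = sum of degrees = 4 = 1·1 + 3.)
Laplacian eigenvalues: [0.0, 1.0, 3.0]. Algebraic connectivity (smallest non-zero eigenvalue) = 1.0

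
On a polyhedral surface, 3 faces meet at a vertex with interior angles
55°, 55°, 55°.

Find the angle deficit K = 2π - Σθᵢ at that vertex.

Sum of angles = 165°. K = 360° - 165° = 195° = 13π/12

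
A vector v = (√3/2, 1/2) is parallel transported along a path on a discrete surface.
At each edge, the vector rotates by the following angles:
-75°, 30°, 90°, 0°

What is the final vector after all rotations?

Total rotation: (-75°) + 30° + 90° + 0° = 45°. Final vector: (0.2588, 0.9659)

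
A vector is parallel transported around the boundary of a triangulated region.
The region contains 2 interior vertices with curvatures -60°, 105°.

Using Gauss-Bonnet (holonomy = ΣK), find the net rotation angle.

Holonomy = total enclosed curvature = (-60°) + 105° = 45°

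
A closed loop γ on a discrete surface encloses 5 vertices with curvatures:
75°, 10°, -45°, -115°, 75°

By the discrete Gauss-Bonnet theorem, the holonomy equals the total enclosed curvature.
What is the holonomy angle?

Holonomy = total enclosed curvature = 75° + 10° + (-45°) + (-115°) + 75° = 0°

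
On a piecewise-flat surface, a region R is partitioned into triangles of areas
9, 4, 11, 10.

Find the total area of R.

9 + 4 + 11 + 10 = 34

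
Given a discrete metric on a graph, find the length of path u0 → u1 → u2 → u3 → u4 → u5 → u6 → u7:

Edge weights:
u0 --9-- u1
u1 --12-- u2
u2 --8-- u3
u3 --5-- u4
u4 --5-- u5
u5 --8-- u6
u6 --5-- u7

Arc length = 9 + 12 + 8 + 5 + 5 + 8 + 5 = 52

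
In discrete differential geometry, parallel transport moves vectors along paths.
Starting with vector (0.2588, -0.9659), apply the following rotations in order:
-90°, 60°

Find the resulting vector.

Total rotation: (-90°) + 60° = -30°. Final vector: (-0.2588, -0.9659)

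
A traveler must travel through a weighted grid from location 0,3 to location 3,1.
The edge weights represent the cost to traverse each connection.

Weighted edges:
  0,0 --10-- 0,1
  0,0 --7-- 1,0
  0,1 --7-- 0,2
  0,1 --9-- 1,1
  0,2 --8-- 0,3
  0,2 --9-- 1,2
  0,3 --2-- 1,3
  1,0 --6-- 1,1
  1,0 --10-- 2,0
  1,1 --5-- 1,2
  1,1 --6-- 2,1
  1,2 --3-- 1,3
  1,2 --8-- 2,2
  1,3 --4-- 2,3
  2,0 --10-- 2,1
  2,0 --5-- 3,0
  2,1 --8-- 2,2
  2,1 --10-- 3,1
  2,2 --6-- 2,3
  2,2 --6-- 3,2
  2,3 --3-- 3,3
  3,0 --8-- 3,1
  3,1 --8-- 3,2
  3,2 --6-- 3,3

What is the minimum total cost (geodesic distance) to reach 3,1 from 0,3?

Shortest path: 0,3 → 1,3 → 2,3 → 3,3 → 3,2 → 3,1, total weight = 23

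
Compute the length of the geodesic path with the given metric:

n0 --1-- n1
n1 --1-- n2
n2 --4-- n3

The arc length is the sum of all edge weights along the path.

Arc length = 1 + 1 + 4 = 6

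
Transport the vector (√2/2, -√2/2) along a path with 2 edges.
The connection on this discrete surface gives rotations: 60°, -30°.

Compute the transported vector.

Total rotation: 60° + (-30°) = 30°. Final vector: (0.9659, -0.2588)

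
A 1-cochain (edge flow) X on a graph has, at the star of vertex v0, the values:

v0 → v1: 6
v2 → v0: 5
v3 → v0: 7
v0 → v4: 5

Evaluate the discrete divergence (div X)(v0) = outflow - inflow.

Divergence = sum of outgoing flows = 6 + (-5) + (-7) + 5 = -1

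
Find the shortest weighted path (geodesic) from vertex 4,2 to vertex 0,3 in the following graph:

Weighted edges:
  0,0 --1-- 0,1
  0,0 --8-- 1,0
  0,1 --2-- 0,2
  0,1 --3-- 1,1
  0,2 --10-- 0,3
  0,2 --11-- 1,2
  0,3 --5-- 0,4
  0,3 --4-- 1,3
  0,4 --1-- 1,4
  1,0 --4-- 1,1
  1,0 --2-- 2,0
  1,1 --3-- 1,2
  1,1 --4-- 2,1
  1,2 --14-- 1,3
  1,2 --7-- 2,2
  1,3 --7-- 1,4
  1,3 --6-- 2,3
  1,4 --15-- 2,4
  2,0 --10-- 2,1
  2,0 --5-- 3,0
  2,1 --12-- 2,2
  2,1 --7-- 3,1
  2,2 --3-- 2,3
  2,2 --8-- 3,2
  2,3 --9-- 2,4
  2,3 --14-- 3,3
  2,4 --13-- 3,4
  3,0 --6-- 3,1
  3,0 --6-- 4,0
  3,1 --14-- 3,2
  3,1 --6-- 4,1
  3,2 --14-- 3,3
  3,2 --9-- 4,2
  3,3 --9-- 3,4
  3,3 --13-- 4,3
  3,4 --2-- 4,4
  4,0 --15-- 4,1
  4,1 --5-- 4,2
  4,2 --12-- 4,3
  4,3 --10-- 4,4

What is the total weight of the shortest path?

Shortest path: 4,2 → 3,2 → 2,2 → 2,3 → 1,3 → 0,3, total weight = 30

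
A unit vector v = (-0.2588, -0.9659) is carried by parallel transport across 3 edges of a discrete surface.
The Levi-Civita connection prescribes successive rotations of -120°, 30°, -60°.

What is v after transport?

Total rotation: (-120°) + 30° + (-60°) = -150°. Final vector: (-0.2588, 0.9659)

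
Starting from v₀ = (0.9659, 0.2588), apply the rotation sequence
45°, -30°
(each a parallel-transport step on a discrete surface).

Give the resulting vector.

Total rotation: 45° + (-30°) = 15°. Final vector: (0.8660, 0.5000)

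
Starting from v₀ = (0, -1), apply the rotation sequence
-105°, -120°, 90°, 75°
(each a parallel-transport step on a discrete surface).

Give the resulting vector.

Total rotation: (-105°) + (-120°) + 90° + 75° = -60°. Final vector: (-0.8660, -0.5000)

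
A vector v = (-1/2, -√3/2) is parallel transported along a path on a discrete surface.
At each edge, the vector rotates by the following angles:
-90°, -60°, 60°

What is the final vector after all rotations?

Total rotation: (-90°) + (-60°) + 60° = -90°. Final vector: (-0.8660, 0.5000)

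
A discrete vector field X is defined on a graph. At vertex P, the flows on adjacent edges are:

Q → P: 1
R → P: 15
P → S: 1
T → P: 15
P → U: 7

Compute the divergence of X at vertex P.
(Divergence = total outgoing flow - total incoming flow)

Divergence = sum of outgoing flows = (-1) + (-15) + 1 + (-15) + 7 = -23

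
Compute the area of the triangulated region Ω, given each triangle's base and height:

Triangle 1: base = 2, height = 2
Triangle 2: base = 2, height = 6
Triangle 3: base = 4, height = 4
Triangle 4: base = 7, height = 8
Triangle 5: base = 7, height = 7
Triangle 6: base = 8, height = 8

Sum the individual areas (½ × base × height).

(1/2)×2×2 + (1/2)×2×6 + (1/2)×4×4 + (1/2)×7×8 + (1/2)×7×7 + (1/2)×8×8 = 100.5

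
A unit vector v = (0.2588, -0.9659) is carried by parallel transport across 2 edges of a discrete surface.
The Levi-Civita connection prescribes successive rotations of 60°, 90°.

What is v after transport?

Total rotation: 60° + 90° = 150°. Final vector: (0.2588, 0.9659)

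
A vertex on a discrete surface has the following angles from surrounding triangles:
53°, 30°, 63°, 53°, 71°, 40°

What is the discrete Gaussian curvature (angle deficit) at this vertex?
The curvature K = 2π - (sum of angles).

Sum of angles = 310°. K = 360° - 310° = 50° = 5π/18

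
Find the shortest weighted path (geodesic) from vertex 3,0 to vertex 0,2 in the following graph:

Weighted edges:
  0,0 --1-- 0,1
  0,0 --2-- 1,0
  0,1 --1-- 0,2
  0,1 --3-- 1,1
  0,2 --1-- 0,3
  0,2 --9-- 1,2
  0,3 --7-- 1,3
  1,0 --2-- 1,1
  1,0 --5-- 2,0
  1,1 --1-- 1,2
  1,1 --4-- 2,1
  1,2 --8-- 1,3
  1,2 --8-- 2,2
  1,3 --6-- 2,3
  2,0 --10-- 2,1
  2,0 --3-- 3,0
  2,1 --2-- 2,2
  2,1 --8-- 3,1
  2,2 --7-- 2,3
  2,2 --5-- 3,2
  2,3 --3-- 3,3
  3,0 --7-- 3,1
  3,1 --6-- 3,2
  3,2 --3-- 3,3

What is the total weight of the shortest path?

Shortest path: 3,0 → 2,0 → 1,0 → 0,0 → 0,1 → 0,2, total weight = 12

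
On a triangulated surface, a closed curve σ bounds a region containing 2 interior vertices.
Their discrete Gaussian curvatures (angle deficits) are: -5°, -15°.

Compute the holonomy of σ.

Holonomy = total enclosed curvature = (-5°) + (-15°) = -20°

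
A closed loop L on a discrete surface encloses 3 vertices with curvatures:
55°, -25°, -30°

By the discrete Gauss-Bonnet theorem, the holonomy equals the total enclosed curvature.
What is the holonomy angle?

Holonomy = total enclosed curvature = 55° + (-25°) + (-30°) = 0°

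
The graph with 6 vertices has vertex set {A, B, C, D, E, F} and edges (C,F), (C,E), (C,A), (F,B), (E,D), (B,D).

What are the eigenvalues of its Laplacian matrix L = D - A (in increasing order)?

Degrees: deg(A) = 1, deg(B) = 2, deg(C) = 3, deg(D) = 2, deg(E) = 2, deg(F) = 2.
L = D − A with rows/columns ordered (A, B, C, D, E, F):
  [ 1,  0, -1,  0,  0,  0]
  [ 0,  2,  0, -1,  0, -1]
  [-1,  0,  3,  0, -1, -1]
  [ 0, -1,  0,  2, -1,  0]
  [ 0,  0, -1, -1,  2,  0]
  [ 0, -1, -1,  0,  0,  2]
Characteristic polynomial: det(λI − L) = λ(λ² − 5λ + 3)(λ² − 5λ + 5)(λ − 2).
Roots: λ = 0; (λ² − 5λ + 3) = 0 ⇒ λ = (5 ± √13)/2 ≈ 0.6972, 4.3028; (λ² − 5λ + 5) = 0 ⇒ λ = (5 ± √5)/2 ≈ 1.382, 3.618; (λ − 2) = 0 ⇒ λ = 2.
(Check: the roots sum (with multiplicity) to 12, matching trace L = Σdeg = 2·6 = 12.)
Laplacian eigenvalues (increasing order): [0.0, 0.6972, 1.382, 2.0, 3.618, 4.3028]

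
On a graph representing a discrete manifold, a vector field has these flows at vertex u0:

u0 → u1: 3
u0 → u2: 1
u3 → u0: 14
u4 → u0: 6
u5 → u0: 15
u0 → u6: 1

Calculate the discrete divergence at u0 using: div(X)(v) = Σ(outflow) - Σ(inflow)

Divergence = sum of outgoing flows = 3 + 1 + (-14) + (-6) + (-15) + 1 = -30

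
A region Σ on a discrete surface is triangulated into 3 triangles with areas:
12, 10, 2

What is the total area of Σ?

12 + 10 + 2 = 24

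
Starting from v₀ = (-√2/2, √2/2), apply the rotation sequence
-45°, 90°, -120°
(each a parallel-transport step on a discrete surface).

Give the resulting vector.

Total rotation: (-45°) + 90° + (-120°) = -75°. Final vector: (0.5000, 0.8660)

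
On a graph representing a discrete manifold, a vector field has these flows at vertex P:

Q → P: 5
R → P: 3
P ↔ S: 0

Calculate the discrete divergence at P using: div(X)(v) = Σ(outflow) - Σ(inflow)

Divergence = sum of outgoing flows = (-5) + (-3) + 0 = -8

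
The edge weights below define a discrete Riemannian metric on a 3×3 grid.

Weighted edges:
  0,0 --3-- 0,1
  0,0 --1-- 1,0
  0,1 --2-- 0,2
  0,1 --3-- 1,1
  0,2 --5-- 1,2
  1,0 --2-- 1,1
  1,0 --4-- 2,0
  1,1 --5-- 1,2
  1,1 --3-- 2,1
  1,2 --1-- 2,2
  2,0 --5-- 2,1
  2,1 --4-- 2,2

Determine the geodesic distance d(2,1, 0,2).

Shortest path: 2,1 → 1,1 → 0,1 → 0,2, total weight = 8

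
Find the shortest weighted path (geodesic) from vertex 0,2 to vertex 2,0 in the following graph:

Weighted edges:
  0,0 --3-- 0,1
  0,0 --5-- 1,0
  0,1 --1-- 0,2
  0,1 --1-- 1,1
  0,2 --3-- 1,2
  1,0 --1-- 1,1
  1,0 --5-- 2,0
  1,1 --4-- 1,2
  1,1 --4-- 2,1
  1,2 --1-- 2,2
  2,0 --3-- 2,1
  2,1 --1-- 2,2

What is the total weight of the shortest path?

Shortest path: 0,2 → 0,1 → 1,1 → 1,0 → 2,0, total weight = 8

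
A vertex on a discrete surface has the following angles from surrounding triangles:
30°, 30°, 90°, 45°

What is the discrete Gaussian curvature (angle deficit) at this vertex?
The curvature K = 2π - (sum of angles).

Sum of angles = 195°. K = 360° - 195° = 165° = 11π/12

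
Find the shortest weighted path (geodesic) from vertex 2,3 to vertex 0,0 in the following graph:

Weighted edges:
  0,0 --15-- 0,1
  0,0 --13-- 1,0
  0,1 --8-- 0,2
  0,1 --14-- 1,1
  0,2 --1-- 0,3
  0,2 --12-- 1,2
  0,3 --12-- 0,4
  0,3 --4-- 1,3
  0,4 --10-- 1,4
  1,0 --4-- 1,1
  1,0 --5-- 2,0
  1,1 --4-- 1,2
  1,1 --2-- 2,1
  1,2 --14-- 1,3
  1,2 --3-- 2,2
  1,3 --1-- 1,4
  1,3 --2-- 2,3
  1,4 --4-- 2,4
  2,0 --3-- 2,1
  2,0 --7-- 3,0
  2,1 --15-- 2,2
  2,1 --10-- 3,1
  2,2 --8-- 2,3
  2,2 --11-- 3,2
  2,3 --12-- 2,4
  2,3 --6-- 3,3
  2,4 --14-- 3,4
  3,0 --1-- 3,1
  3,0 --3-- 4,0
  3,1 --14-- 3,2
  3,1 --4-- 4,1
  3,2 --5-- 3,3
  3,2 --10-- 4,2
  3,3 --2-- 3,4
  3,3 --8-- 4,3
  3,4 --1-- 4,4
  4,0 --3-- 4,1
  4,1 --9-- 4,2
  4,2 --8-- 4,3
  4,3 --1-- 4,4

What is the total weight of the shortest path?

Shortest path: 2,3 → 1,3 → 0,3 → 0,2 → 0,1 → 0,0, total weight = 30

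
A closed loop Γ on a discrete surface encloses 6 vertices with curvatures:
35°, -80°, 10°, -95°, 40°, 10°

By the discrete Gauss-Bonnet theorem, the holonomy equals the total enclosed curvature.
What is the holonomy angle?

Holonomy = total enclosed curvature = 35° + (-80°) + 10° + (-95°) + 40° + 10° = -80°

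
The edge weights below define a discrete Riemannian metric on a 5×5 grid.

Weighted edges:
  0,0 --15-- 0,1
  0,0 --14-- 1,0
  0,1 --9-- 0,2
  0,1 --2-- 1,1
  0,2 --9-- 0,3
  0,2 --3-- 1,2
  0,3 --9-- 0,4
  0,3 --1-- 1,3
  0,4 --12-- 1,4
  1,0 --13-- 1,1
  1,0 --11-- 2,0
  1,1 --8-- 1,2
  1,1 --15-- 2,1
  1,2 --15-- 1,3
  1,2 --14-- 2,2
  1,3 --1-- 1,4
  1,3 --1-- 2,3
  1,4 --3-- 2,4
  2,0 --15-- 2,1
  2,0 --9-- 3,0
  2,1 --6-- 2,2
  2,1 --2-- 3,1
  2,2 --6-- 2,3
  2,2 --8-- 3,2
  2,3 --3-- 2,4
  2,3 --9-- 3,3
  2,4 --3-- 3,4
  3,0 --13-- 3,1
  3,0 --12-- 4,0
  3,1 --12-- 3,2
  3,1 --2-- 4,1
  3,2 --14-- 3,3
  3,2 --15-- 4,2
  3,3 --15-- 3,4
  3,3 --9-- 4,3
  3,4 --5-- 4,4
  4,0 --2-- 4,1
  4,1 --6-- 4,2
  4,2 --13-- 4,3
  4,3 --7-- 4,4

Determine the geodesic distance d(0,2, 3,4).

Shortest path: 0,2 → 0,3 → 1,3 → 1,4 → 2,4 → 3,4, total weight = 17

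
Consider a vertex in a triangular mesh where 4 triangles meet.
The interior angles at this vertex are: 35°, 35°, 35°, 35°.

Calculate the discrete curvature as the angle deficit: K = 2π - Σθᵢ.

Sum of angles = 140°. K = 360° - 140° = 220°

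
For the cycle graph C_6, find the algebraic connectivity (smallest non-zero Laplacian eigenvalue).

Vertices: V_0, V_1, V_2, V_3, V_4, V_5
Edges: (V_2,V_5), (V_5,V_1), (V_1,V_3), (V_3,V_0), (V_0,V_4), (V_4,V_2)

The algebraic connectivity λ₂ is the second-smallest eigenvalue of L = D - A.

The cycle graph C_n has Laplacian eigenvalues λ_k = 2 − 2cos(2πk/n), k = 0, 1, …, n−1. Here n = 6:
k=0: 2 − 2cos(0) = 0.0; k=1: 2 − 2cos(π/3) = 1.0; k=2: 2 − 2cos(2π/3) = 3.0; k=3: 2 − 2cos(π) = 4.0; k=4: 2 − 2cos(4π/3) = 3.0; k=5: 2 − 2cos(5π/3) = 1.0.
Laplacian eigenvalues: [0.0, 1.0, 1.0, 3.0, 3.0, 4.0]. Algebraic connectivity (smallest non-zero eigenvalue) = 1.0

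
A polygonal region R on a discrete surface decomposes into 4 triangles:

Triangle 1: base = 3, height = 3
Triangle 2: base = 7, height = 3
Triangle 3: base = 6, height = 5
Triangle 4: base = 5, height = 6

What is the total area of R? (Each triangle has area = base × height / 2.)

(1/2)×3×3 + (1/2)×7×3 + (1/2)×6×5 + (1/2)×5×6 = 45.0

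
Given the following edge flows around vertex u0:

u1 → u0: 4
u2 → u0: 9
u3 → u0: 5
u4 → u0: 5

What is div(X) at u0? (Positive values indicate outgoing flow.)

Divergence = sum of outgoing flows = (-4) + (-9) + (-5) + (-5) = -23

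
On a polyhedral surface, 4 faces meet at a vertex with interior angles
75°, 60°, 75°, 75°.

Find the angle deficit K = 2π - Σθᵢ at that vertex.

Sum of angles = 285°. K = 360° - 285° = 75° = 5π/12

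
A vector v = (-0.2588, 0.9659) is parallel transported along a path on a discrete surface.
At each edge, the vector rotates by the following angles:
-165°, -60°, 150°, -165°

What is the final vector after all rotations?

Total rotation: (-165°) + (-60°) + 150° + (-165°) = -240° ≡ 120° (mod 360°). Final vector: (-0.7071, -0.7071)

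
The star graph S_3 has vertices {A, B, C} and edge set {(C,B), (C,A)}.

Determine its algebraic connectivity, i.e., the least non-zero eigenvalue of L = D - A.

The star S_3 is the complete bipartite graph K_{1,2} (one hub of degree 2, 2 leaves of degree 1). The Laplacian spectrum of K_{p,q} is 0, p (multiplicity q−1), q (multiplicity p−1), p+q. With p = 1, q = 2: 0 once, 1 with multiplicity 1, and 3 once. (Check: trace L = sum of degrees = 4 = 1·1 + 3.)
Laplacian eigenvalues: [0.0, 1.0, 3.0]. Algebraic connectivity (smallest non-zero eigenvalue) = 1.0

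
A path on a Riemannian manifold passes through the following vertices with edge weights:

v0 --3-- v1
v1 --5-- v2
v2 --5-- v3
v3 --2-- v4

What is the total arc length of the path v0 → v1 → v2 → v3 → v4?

Arc length = 3 + 5 + 5 + 2 = 15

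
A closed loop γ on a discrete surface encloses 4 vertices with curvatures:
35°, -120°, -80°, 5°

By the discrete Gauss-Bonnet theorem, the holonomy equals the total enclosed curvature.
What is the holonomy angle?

Holonomy = total enclosed curvature = 35° + (-120°) + (-80°) + 5° = -160°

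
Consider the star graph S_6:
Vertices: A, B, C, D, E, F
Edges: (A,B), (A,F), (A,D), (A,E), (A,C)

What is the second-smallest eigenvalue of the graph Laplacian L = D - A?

The star S_6 is the complete bipartite graph K_{1,5} (one hub of degree 5, 5 leaves of degree 1). The Laplacian spectrum of K_{p,q} is 0, p (multiplicity q−1), q (multiplicity p−1), p+q. With p = 1, q = 5: 0 once, 1 with multiplicity 4, and 6 once. (Check: trace L = sum of degrees = 10 = 4·1 + 6.)
Laplacian eigenvalues: [0.0, 1.0, 1.0, 1.0, 1.0, 6.0]. Algebraic connectivity (smallest non-zero eigenvalue) = 1.0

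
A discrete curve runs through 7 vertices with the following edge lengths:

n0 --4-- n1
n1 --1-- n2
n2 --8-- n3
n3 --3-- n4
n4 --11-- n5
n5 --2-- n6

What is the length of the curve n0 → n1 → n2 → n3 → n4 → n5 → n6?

Arc length = 4 + 1 + 8 + 3 + 11 + 2 = 29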